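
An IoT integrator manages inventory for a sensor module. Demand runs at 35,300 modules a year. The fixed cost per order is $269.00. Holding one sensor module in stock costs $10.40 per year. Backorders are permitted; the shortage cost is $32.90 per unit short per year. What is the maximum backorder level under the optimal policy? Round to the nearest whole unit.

S* ≈ 372 modules

With planned backorders, Q* = √(2DS/H) · √((H+B)/B).
√(2DS/H) = √(2 × 35,300 × 269 / 10.4) = 1351.331.
√((H+B)/B) = √((10.4+32.9)/32.9) = 1.1472.
Q* ≈ 1550.272.
S* = Q* · H/(H+B) = 1550.272 × 10.4/43.3 ≈ 372.352.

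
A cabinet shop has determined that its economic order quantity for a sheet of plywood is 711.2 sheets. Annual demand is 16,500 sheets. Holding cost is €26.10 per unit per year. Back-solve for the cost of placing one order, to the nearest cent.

The basic EOQ model gives Q* = √(2DS/H); rearrange for the unknown.
From Q* = √(2DS/H): S = Q*²H / (2D) = 711.2² × 26.1 / (2 × 16,500) = 400.0461.

S ≈ €400.05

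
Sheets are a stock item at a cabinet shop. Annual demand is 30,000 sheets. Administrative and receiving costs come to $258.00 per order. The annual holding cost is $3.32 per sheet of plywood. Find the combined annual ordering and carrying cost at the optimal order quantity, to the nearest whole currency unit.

TC* ≈ $7,169

The optimal lot size = √(2DS/H) = √(2 × 30,000 × 258 / 3.32) ≈ 2159.32.
At the optimum the two cost components are equal, so total cost = 2·(Q*/2)H = Q*·H.
Minimum total = √(2DSH) = √(2 × 30,000 × 258 × 3.32) ≈ 7168.933.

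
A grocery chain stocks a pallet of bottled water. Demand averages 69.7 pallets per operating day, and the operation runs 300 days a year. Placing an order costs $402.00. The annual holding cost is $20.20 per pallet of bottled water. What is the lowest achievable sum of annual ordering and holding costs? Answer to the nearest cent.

TC* ≈ $18,428.11

Annual demand D = 69.7 × 300 = 20,910.
EOQ = √(2DS/H) = √(2 × 20,910 × 402 / 20.2) ≈ 912.28.
At Q*, ordering cost (D/Q*)S equals holding cost (Q*/2)H, each = √(DSH/2).
Minimum total = √(2DSH) = √(2 × 20,910 × 402 × 20.2) ≈ 18428.107.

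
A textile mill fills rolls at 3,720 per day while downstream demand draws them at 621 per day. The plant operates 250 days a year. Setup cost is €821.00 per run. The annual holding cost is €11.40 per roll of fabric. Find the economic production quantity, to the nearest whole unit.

Q* ≈ 5,181 rolls

Annual demand D = 621 × 250 = 155,250.
Production build-up factor (1 − d/p) = 1 − 621/3,720 = 0.8331.
Q* = √(2DS / (H(1 − d/p))) = √(2 × 155,250 × 821 / (11.4 × 0.8331)).
= √(254,920,500 / 9.4969) ≈ 5180.965.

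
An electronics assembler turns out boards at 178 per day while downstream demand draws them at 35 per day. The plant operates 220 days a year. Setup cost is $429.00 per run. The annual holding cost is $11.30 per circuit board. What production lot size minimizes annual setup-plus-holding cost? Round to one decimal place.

Q* ≈ 853.1 boards

Annual demand D = 35 × 220 = 7,700.
Production build-up factor (1 − d/p) = 1 − 35/178 = 0.8034.
Q* = √(2DS / (H(1 − d/p))) = √(2 × 7,700 × 429 / (11.3 × 0.8034)).
= √(6,606,600 / 9.0781) ≈ 853.084.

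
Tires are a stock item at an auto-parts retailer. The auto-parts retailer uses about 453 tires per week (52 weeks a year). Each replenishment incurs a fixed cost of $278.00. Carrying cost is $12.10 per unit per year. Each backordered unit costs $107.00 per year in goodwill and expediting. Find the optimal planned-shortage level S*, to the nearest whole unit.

S* ≈ 112 tires

Annual demand D = 453 × 52 = 23,556.
With planned backorders, Q* = √(2DS/H) · √((H+B)/B).
√(2DS/H) = √(2 × 23,556 × 278 / 12.1) = 1040.388.
√((H+B)/B) = √((12.1+107)/107) = 1.0550.
Q* ≈ 1097.639.
S* = Q* · H/(H+B) = 1097.639 × 12.1/119.1 ≈ 111.515.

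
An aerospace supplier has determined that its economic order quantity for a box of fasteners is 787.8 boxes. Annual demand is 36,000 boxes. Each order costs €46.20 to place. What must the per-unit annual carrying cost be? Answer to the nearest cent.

H ≈ €5.36

Invert the EOQ relation Q*² = 2DS/H.
From Q* = √(2DS/H): H = 2DS / Q*² = 2 × 36,000 × 46.2 / 787.8² = 5.3597.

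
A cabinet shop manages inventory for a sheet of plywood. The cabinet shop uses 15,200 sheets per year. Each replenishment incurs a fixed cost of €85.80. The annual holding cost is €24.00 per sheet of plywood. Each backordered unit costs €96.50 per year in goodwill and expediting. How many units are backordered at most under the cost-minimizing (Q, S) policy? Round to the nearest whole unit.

With planned backorders, Q* = √(2DS/H) · √((H+B)/B).
√(2DS/H) = √(2 × 15,200 × 85.8 / 24) = 329.666.
√((H+B)/B) = √((24+96.5)/96.5) = 1.1175.
Q* ≈ 368.387.
S* = Q* · H/(H+B) = 368.387 × 24/120.5 ≈ 73.372.

S* ≈ 73 sheets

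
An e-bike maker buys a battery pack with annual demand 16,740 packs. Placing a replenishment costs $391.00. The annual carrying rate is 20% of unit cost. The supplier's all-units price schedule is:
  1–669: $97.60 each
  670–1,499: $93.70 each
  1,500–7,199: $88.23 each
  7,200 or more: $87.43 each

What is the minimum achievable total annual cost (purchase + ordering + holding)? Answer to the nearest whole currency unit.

Holding cost per unit per year at price C is H = 0.20·C.
For each price level, check whether its EOQ is feasible; otherwise the best quantity at that price is the breakpoint.
Tier 1 ($97.60): EOQ = 818.9 exceeds tier's upper bound 669, so this tier is dominated.
EOQ at $93.70 = 835.8 (feasible in tier 2): TC = 16,740×$93.70 + (16,740/835.8)×391 + (835.8/2)×0.20×$93.70 = $1,584,200.67.
EOQ at $88.23 = 861.3 < 1500, so use break Q=1500: TC = 16,740×$88.23 + (16,740/1500.0)×391 + (1500.0/2)×0.20×$88.23 = $1,494,568.26.
EOQ at $87.43 = 865.2 < 7200, so use break Q=7200: TC = 16,740×$87.43 + (16,740/7200.0)×391 + (7200.0/2)×0.20×$87.43 = $1,527,436.88.
Lowest total cost among the candidates is at Q = 1500.0.

TC* ≈ $1,494,568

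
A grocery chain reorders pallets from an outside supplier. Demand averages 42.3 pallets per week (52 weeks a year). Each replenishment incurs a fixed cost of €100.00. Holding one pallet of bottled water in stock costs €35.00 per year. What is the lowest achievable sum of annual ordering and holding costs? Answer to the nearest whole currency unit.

TC* ≈ €3,924

Annual demand D = 42.3 × 52 = 2,199.6.
The optimal lot size = √(2DS/H) = √(2 × 2,199.6 × 100 / 35) ≈ 112.11.
At the optimum the two cost components are equal, so total cost = 2·(Q*/2)H = Q*·H.
Minimum total = √(2DSH) = √(2 × 2,199.6 × 100 × 35) ≈ 3923.927.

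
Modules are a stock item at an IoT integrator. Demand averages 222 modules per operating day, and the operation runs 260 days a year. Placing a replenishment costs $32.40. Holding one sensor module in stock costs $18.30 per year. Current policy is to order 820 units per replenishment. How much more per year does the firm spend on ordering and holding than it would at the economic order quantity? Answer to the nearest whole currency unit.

Extra cost ≈ $1,510 per year

Annual demand D = 222 × 260 = 57,720.
EOQ = √(2DS/H) = √(2 × 57,720 × 32.4 / 18.3) ≈ 452.09.
Cost at Q* = (D/Q*)S + (Q*/2)H = √(2DSH) ≈ $8,273.25.
Cost at Q = 820: (57,720/820)×32.4 + (820/2)×18.3 = $2,280.64 + $7,503.00 = $9,783.64.
Excess = $9,783.64 − $8,273.25 = $1,510.39.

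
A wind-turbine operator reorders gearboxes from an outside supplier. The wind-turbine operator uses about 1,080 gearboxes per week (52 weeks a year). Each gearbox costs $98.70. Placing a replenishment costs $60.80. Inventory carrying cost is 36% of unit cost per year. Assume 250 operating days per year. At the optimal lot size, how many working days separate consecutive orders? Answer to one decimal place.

Annual demand D = 1,080 × 52 = 56,160.
Holding cost H = 0.36 × $98.70 = $35.5320 per unit per year.
The optimal lot size = √(2DS/H) = √(2 × 56,160 × 60.8 / 35.532) ≈ 438.40.
Cycle time = Q*/D × 250 = 438.40 / 56,160 × 250 ≈ 1.952 days.

T ≈ 2.0 days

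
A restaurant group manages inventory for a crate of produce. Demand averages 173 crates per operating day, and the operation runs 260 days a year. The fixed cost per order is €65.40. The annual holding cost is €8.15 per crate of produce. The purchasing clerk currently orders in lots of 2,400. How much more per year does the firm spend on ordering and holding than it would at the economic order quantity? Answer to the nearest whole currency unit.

Extra cost ≈ €4,081 per year

Annual demand D = 173 × 260 = 44,980.
EOQ = √(2DS/H) = √(2 × 44,980 × 65.4 / 8.15) ≈ 849.64.
Cost at Q* = (D/Q*)S + (Q*/2)H = √(2DSH) ≈ €6,924.56.
Cost at Q = 2,400: (44,980/2,400)×65.4 + (2,400/2)×8.15 = €1,225.71 + €9,780.00 = €11,005.70.
Excess = €11,005.70 − €6,924.56 = €4,081.14.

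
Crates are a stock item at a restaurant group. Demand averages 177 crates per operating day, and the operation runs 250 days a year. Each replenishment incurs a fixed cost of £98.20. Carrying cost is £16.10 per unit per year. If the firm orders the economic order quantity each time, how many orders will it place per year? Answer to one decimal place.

Annual demand D = 177 × 250 = 44,250.
Q* = √(2DS/H) = √(2 × 44,250 × 98.2 / 16.1) ≈ 734.71.
Orders per year = D / Q* = 44,250 / 734.71 ≈ 60.228.

N ≈ 60.2 orders per year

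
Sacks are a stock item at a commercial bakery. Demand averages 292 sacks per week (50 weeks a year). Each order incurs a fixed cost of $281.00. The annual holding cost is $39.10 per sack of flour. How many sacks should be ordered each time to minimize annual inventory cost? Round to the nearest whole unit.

Annual demand D = 292 × 50 = 14,600.
EOQ = √(2DS / H) = √(2 × 14,600 × 281 / 39.1).
= √(8,205,200 / 39.1) = √209,851.6624 ≈ 458.096.

Q* ≈ 458 sacks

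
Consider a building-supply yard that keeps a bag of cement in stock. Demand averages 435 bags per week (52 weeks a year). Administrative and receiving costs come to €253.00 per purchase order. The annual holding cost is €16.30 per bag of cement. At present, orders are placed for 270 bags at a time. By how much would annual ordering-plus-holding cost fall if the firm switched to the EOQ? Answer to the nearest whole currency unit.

Annual demand D = 435 × 52 = 22,620.
EOQ = √(2DS/H) = √(2 × 22,620 × 253 / 16.3) ≈ 837.97.
Cost at Q* = (D/Q*)S + (Q*/2)H = √(2DSH) ≈ €13,658.89.
Cost at Q = 270: (22,620/270)×253 + (270/2)×16.3 = €21,195.78 + €2,200.50 = €23,396.28.
Excess = €23,396.28 − €13,658.89 = €9,737.39.

Extra cost ≈ €9,737 per year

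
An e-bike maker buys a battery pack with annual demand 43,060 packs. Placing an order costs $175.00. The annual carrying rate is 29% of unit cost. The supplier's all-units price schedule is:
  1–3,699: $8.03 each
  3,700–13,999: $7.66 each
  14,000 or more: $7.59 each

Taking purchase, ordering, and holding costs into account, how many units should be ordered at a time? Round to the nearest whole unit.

Q* ≈ 3,700 packs

Holding cost per unit per year at price C is H = 0.29·C.
For each price level, check whether its EOQ is feasible; otherwise the best quantity at that price is the breakpoint.
EOQ at $8.03 = 2544.0 (feasible in tier 1): TC = 43,060×$8.03 + (43,060/2544.0)×175 + (2544.0/2)×0.29×$8.03 = $351,695.97.
EOQ at $7.66 = 2604.7 < 3700, so use break Q=3700: TC = 43,060×$7.66 + (43,060/3700.0)×175 + (3700.0/2)×0.29×$7.66 = $335,985.81.
EOQ at $7.59 = 2616.7 < 14000, so use break Q=14000: TC = 43,060×$7.59 + (43,060/14000.0)×175 + (14000.0/2)×0.29×$7.59 = $342,771.35.
Lowest total cost is $335,985.81 at Q = 3700.0.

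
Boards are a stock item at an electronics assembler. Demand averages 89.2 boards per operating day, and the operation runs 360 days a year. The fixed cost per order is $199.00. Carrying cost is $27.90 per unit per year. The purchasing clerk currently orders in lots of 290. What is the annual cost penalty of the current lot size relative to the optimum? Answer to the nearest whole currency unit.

Extra cost ≈ $7,198 per year

Annual demand D = 89.2 × 360 = 32,112.
EOQ = √(2DS/H) = √(2 × 32,112 × 199 / 27.9) ≈ 676.82.
Cost at Q* = (D/Q*)S + (Q*/2)H = √(2DSH) ≈ $18,883.27.
Cost at Q = 290: (32,112/290)×199 + (290/2)×27.9 = $22,035.48 + $4,045.50 = $26,080.98.
Excess = $26,080.98 − $18,883.27 = $7,197.70.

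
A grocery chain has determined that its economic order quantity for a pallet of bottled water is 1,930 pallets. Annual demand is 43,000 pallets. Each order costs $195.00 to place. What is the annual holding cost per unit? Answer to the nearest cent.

H ≈ $4.50

Squaring Q* = √(2DS/H) gives Q*² = 2DS/H.
From Q* = √(2DS/H): H = 2DS / Q*² = 2 × 43,000 × 195 / 1,930² = 4.5021.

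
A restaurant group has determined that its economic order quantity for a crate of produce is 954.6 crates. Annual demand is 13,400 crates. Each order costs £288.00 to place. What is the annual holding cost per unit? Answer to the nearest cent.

Invert the EOQ relation Q*² = 2DS/H.
From Q* = √(2DS/H): H = 2DS / Q*² = 2 × 13,400 × 288 / 954.6² = 8.4700.

H ≈ £8.47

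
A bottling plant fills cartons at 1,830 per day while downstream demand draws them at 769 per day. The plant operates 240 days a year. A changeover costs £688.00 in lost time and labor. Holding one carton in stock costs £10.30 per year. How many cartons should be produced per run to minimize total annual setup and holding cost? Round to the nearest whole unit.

Annual demand D = 769 × 240 = 184,560.
Production build-up factor (1 − d/p) = 1 − 769/1,830 = 0.5798.
Q* = √(2DS / (H(1 − d/p))) = √(2 × 184,560 × 688 / (10.3 × 0.5798)).
= √(253,954,560 / 5.9717) ≈ 6521.196.

Q* ≈ 6,521 cartons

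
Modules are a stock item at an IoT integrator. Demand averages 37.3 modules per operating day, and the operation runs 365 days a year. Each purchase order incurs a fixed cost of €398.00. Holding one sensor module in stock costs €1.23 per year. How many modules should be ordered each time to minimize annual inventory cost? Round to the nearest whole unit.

Q* ≈ 2,968 modules

Annual demand D = 37.3 × 365 = 13,614.5.
EOQ = √(2DS / H) = √(2 × 13,614.5 × 398 / 1.23).
= √(10,837,142 / 1.23) = √8,810,684.5528 ≈ 2968.280.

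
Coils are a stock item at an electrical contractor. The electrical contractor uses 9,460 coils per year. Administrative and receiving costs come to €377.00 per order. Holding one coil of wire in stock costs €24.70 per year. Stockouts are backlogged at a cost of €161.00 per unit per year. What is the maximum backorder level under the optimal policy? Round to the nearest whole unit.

S* ≈ 77 coils

With planned backorders, Q* = √(2DS/H) · √((H+B)/B).
√(2DS/H) = √(2 × 9,460 × 377 / 24.7) = 537.382.
√((H+B)/B) = √((24.7+161)/161) = 1.0740.
Q* ≈ 577.133.
S* = Q* · H/(H+B) = 577.133 × 24.7/185.7 ≈ 76.765.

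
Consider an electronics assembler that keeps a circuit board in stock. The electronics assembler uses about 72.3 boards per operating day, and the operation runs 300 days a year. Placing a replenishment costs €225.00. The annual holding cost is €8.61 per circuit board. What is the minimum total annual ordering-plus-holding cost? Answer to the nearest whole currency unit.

TC* ≈ €9,167

Annual demand D = 72.3 × 300 = 21,690.
EOQ = √(2DS/H) = √(2 × 21,690 × 225 / 8.61) ≈ 1064.72.
At Q*, ordering cost (D/Q*)S equals holding cost (Q*/2)H, each = √(DSH/2).
Minimum total = √(2DSH) = √(2 × 21,690 × 225 × 8.61) ≈ 9167.219.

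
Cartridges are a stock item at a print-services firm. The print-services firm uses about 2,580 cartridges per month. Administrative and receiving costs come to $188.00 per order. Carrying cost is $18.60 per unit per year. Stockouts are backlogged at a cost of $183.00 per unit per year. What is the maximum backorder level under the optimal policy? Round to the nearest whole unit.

S* ≈ 77 cartridges

Annual demand D = 2,580 × 12 = 30,960.
With planned backorders, Q* = √(2DS/H) · √((H+B)/B).
√(2DS/H) = √(2 × 30,960 × 188 / 18.6) = 791.112.
√((H+B)/B) = √((18.6+183)/183) = 1.0496.
Q* ≈ 830.343.
S* = Q* · H/(H+B) = 830.343 × 18.6/201.6 ≈ 76.609.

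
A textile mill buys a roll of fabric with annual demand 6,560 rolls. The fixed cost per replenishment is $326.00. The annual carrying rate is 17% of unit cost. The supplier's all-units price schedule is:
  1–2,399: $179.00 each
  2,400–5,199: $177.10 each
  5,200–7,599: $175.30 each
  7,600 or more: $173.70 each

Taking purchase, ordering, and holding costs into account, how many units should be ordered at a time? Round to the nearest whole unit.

Holding cost per unit per year at price C is H = 0.17·C.
Candidates are each tier's EOQ (if it falls in that tier) and each price-break quantity.
EOQ at $179.00 = 374.9 (feasible in tier 1): TC = 6,560×$179.00 + (6,560/374.9)×326 + (374.9/2)×0.17×$179.00 = $1,185,648.45.
EOQ at $177.10 = 376.9 < 2400, so use break Q=2400: TC = 6,560×$177.10 + (6,560/2400.0)×326 + (2400.0/2)×0.17×$177.10 = $1,198,795.47.
EOQ at $175.30 = 378.8 < 5200, so use break Q=5200: TC = 6,560×$175.30 + (6,560/5200.0)×326 + (5200.0/2)×0.17×$175.30 = $1,227,861.86.
EOQ at $173.70 = 380.6 < 7600, so use break Q=7600: TC = 6,560×$173.70 + (6,560/7600.0)×326 + (7600.0/2)×0.17×$173.70 = $1,251,963.59.
Lowest total cost is $1,185,648.45 at Q = 374.9.

Q* ≈ 375 rolls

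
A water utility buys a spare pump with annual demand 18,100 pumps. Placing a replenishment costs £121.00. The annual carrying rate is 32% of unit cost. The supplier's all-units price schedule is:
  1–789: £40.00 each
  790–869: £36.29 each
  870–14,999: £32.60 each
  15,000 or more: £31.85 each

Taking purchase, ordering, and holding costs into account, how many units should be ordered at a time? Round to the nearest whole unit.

Q* ≈ 870 pumps

Holding cost per unit per year at price C is H = 0.32·C.
Candidates are each tier's EOQ (if it falls in that tier) and each price-break quantity.
EOQ at £40.00 = 585.0 (feasible in tier 1): TC = 18,100×£40.00 + (18,100/585.0)×121 + (585.0/2)×0.32×£40.00 = £731,487.76.
EOQ at £36.29 = 614.2 < 790, so use break Q=790: TC = 18,100×£36.29 + (18,100/790.0)×121 + (790.0/2)×0.32×£36.29 = £664,208.33.
EOQ at £32.60 = 648.0 < 870, so use break Q=870: TC = 18,100×£32.60 + (18,100/870.0)×121 + (870.0/2)×0.32×£32.60 = £597,115.28.
EOQ at £31.85 = 655.6 < 15000, so use break Q=15000: TC = 18,100×£31.85 + (18,100/15000.0)×121 + (15000.0/2)×0.32×£31.85 = £653,071.01.
Lowest total cost is £597,115.28 at Q = 870.0.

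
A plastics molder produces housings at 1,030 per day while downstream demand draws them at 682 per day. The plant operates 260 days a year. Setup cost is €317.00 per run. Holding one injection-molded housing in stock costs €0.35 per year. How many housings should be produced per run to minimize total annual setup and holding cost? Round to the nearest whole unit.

Q* ≈ 30,833 housings

Annual demand D = 682 × 260 = 177,320.
Production build-up factor (1 − d/p) = 1 − 682/1,030 = 0.3379.
Q* = √(2DS / (H(1 − d/p))) = √(2 × 177,320 × 317 / (0.35 × 0.3379)).
= √(112,420,880 / 0.1183) ≈ 30833.190.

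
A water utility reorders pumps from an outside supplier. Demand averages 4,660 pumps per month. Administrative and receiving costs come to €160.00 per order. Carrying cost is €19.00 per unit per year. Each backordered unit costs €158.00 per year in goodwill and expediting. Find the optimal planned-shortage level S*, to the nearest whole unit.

Annual demand D = 4,660 × 12 = 55,920.
With planned backorders, Q* = √(2DS/H) · √((H+B)/B).
√(2DS/H) = √(2 × 55,920 × 160 / 19) = 970.469.
√((H+B)/B) = √((19+158)/158) = 1.0584.
Q* ≈ 1027.164.
S* = Q* · H/(H+B) = 1027.164 × 19/177 ≈ 110.261.

S* ≈ 110 pumps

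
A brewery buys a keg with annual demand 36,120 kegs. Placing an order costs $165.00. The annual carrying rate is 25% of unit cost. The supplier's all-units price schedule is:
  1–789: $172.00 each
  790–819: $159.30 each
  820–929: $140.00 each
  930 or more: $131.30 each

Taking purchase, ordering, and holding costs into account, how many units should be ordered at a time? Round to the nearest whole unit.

Q* ≈ 930 kegs

Holding cost per unit per year at price C is H = 0.25·C.
Candidates are each tier's EOQ (if it falls in that tier) and each price-break quantity.
EOQ at $172.00 = 526.5 (feasible in tier 1): TC = 36,120×$172.00 + (36,120/526.5)×165 + (526.5/2)×0.25×$172.00 = $6,235,279.41.
EOQ at $159.30 = 547.1 < 790, so use break Q=790: TC = 36,120×$159.30 + (36,120/790.0)×165 + (790.0/2)×0.25×$159.30 = $5,777,190.93.
EOQ at $140.00 = 583.6 < 820, so use break Q=820: TC = 36,120×$140.00 + (36,120/820.0)×165 + (820.0/2)×0.25×$140.00 = $5,078,418.05.
EOQ at $131.30 = 602.6 < 930, so use break Q=930: TC = 36,120×$131.30 + (36,120/930.0)×165 + (930.0/2)×0.25×$131.30 = $4,764,228.01.
Lowest total cost is $4,764,228.01 at Q = 930.0.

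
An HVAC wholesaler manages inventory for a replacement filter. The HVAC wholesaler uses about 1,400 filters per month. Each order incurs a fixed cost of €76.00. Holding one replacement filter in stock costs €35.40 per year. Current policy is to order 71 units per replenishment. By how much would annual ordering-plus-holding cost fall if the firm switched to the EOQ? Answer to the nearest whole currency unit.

Annual demand D = 1,400 × 12 = 16,800.
EOQ = √(2DS/H) = √(2 × 16,800 × 76 / 35.4) ≈ 268.58.
Cost at Q* = (D/Q*)S + (Q*/2)H = √(2DSH) ≈ €9,507.76.
Cost at Q = 71: (16,800/71)×76 + (71/2)×35.4 = €17,983.10 + €1,256.70 = €19,239.80.
Excess = €19,239.80 − €9,507.76 = €9,732.04.

Extra cost ≈ €9,732 per year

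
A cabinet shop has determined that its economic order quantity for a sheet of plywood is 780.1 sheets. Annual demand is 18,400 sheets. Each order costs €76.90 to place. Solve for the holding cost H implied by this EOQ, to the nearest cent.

Squaring Q* = √(2DS/H) gives Q*² = 2DS/H.
From Q* = √(2DS/H): H = 2DS / Q*² = 2 × 18,400 × 76.9 / 780.1² = 4.6502.

H ≈ €4.65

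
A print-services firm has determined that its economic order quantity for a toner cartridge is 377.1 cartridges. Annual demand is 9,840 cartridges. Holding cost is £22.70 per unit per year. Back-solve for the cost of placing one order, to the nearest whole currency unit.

S ≈ £164

Squaring Q* = √(2DS/H) gives Q*² = 2DS/H.
From Q* = √(2DS/H): S = Q*²H / (2D) = 377.1² × 22.7 / (2 × 9,840) = 164.0264.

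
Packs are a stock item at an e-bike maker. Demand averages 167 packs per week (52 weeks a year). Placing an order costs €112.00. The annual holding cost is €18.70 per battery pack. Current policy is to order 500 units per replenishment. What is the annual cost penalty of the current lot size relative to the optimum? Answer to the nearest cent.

Extra cost ≈ €589.00 per year

Annual demand D = 167 × 52 = 8,684.
EOQ = √(2DS/H) = √(2 × 8,684 × 112 / 18.7) ≈ 322.52.
Cost at Q* = (D/Q*)S + (Q*/2)H = √(2DSH) ≈ €6,031.21.
Cost at Q = 500: (8,684/500)×112 + (500/2)×18.7 = €1,945.22 + €4,675.00 = €6,620.22.
Excess = €6,620.22 − €6,031.21 = €589.00.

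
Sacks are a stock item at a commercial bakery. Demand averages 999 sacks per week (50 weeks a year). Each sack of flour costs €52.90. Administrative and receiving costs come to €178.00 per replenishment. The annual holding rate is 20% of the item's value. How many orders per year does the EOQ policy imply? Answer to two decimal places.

Annual demand D = 999 × 50 = 49,950.
Holding cost H = 0.20 × €52.90 = €10.5800 per unit per year.
Q* = √(2DS/H) = √(2 × 49,950 × 178 / 10.58) ≈ 1296.43.
Orders per year = D / Q* = 49,950 / 1296.43 ≈ 38.529.

N ≈ 38.53 orders per year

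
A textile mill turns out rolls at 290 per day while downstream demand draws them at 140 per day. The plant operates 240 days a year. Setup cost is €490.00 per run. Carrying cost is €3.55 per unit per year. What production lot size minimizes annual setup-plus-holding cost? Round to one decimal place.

Q* ≈ 4,234.7 rolls

Annual demand D = 140 × 240 = 33,600.
Production build-up factor (1 − d/p) = 1 − 140/290 = 0.5172.
Q* = √(2DS / (H(1 − d/p))) = √(2 × 33,600 × 490 / (3.55 × 0.5172)).
= √(32,928,000 / 1.8362) ≈ 4234.692.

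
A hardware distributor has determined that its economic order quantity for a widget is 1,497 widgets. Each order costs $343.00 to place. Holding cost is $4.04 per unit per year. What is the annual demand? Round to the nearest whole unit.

The basic EOQ model gives Q* = √(2DS/H); rearrange for the unknown.
From Q* = √(2DS/H): D = Q*²H / (2S) = 1,497² × 4.04 / (2 × 343) = 13197.779.

D ≈ 13,198 widgets per year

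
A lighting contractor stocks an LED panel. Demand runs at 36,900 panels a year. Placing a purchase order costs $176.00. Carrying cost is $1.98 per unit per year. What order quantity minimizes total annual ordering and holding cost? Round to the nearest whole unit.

EOQ = √(2DS / H) = √(2 × 36,900 × 176 / 1.98).
= √(12,988,800 / 1.98) = √6,560,000 ≈ 2561.250.

Q* ≈ 2,561 panels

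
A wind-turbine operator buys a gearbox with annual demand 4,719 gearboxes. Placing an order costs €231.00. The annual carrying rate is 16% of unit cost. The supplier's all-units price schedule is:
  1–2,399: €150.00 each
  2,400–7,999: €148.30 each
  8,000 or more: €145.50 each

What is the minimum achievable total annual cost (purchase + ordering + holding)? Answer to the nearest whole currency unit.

Holding cost per unit per year at price C is H = 0.16·C.
Candidates are each tier's EOQ (if it falls in that tier) and each price-break quantity.
EOQ at €150.00 = 301.4 (feasible in tier 1): TC = 4,719×€150.00 + (4,719/301.4)×231 + (301.4/2)×0.16×€150.00 = €715,083.55.
EOQ at €148.30 = 303.1 < 2400, so use break Q=2400: TC = 4,719×€148.30 + (4,719/2400.0)×231 + (2400.0/2)×0.16×€148.30 = €728,755.50.
EOQ at €145.50 = 306.0 < 8000, so use break Q=8000: TC = 4,719×€145.50 + (4,719/8000.0)×231 + (8000.0/2)×0.16×€145.50 = €779,870.76.
Lowest total cost among the candidates is at Q = 301.4.

TC* ≈ €715,084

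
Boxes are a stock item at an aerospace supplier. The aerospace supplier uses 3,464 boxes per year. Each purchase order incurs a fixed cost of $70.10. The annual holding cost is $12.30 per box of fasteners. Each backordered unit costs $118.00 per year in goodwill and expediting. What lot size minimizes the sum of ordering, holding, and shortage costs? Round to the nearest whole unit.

With planned backorders, Q* = √(2DS/H) · √((H+B)/B).
√(2DS/H) = √(2 × 3,464 × 70.1 / 12.3) = 198.706.
√((H+B)/B) = √((12.3+118)/118) = 1.0508.
Q* ≈ 208.805.

Q* ≈ 209 boxes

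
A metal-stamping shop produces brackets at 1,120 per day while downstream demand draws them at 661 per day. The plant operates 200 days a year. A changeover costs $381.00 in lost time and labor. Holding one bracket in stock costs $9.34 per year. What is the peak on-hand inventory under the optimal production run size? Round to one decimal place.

Annual demand D = 661 × 200 = 132,200.
Production build-up factor (1 − d/p) = 1 − 661/1,120 = 0.4098.
Q* = √(2DS / (H(1 − d/p))) = √(2 × 132,200 × 381 / (9.34 × 0.4098)).
= √(100,736,400 / 3.8277) ≈ 5130.060.
Maximum inventory = Q*(1 − d/p) = 5130.060 × 0.4098 ≈ 2102.409.

I_max ≈ 2,102.4 brackets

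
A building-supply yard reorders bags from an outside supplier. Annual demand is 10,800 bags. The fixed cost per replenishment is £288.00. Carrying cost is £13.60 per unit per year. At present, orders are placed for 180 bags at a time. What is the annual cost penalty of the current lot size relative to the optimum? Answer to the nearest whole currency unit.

EOQ = √(2DS/H) = √(2 × 10,800 × 288 / 13.6) ≈ 676.32.
Cost at Q* = (D/Q*)S + (Q*/2)H = √(2DSH) ≈ £9,197.98.
Cost at Q = 180: (10,800/180)×288 + (180/2)×13.6 = £17,280.00 + £1,224.00 = £18,504.00.
Excess = £18,504.00 − £9,197.98 = £9,306.02.

Extra cost ≈ £9,306 per year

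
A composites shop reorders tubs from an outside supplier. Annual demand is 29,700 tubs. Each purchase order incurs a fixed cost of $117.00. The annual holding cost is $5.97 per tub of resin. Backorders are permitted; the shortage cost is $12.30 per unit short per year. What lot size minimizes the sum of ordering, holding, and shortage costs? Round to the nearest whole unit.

With planned backorders, Q* = √(2DS/H) · √((H+B)/B).
√(2DS/H) = √(2 × 29,700 × 117 / 5.97) = 1078.944.
√((H+B)/B) = √((5.97+12.3)/12.3) = 1.2188.
Q* ≈ 1314.970.

Q* ≈ 1,315 tubs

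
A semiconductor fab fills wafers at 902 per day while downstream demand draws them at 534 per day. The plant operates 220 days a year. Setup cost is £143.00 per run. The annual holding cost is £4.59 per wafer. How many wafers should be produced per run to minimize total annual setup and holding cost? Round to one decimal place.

Annual demand D = 534 × 220 = 117,480.
Production build-up factor (1 − d/p) = 1 − 534/902 = 0.4080.
Q* = √(2DS / (H(1 − d/p))) = √(2 × 117,480 × 143 / (4.59 × 0.4080)).
= √(33,599,280 / 1.8726) ≈ 4235.825.

Q* ≈ 4,235.8 wafers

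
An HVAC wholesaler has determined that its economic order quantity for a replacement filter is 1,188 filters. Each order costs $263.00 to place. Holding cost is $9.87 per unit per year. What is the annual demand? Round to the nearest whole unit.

Squaring Q* = √(2DS/H) gives Q*² = 2DS/H.
From Q* = √(2DS/H): D = Q*²H / (2S) = 1,188² × 9.87 / (2 × 263) = 26482.824.

D ≈ 26,483 filters per year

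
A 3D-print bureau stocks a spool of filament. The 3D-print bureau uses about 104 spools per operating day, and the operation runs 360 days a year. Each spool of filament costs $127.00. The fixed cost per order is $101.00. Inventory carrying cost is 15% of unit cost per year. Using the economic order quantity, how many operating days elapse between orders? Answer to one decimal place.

T ≈ 6.1 days

Annual demand D = 104 × 360 = 37,440.
Holding cost H = 0.15 × $127.00 = $19.0500 per unit per year.
EOQ = √(2DS/H) = √(2 × 37,440 × 101 / 19.05) ≈ 630.08.
Cycle time = Q*/D × 360 = 630.08 / 37,440 × 360 ≈ 6.058 days.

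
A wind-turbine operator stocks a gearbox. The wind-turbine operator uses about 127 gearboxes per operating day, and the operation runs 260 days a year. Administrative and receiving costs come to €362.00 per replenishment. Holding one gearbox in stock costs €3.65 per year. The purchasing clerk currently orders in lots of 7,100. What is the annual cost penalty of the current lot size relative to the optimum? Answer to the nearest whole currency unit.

Annual demand D = 127 × 260 = 33,020.
EOQ = √(2DS/H) = √(2 × 33,020 × 362 / 3.65) ≈ 2559.24.
Cost at Q* = (D/Q*)S + (Q*/2)H = √(2DSH) ≈ €9,341.23.
Cost at Q = 7,100: (33,020/7,100)×362 + (7,100/2)×3.65 = €1,683.55 + €12,957.50 = €14,641.05.
Excess = €14,641.05 − €9,341.23 = €5,299.82.

Extra cost ≈ €5,300 per year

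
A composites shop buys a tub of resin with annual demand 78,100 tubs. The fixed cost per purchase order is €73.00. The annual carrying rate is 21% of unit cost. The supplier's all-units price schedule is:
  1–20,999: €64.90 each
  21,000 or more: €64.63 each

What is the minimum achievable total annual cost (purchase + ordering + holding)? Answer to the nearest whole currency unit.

TC* ≈ €5,081,156

Holding cost per unit per year at price C is H = 0.21·C.
Candidates are each tier's EOQ (if it falls in that tier) and each price-break quantity.
EOQ at €64.90 = 914.7 (feasible in tier 1): TC = 78,100×€64.90 + (78,100/914.7)×73 + (914.7/2)×0.21×€64.90 = €5,081,156.20.
EOQ at €64.63 = 916.6 < 21000, so use break Q=21000: TC = 78,100×€64.63 + (78,100/21000.0)×73 + (21000.0/2)×0.21×€64.63 = €5,190,383.64.
Lowest total cost among the candidates is at Q = 914.7.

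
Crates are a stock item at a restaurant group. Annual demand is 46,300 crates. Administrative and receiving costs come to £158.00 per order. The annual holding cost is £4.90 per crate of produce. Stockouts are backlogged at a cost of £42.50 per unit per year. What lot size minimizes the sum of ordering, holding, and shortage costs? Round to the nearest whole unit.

Q* ≈ 1,825 crates

With planned backorders, Q* = √(2DS/H) · √((H+B)/B).
√(2DS/H) = √(2 × 46,300 × 158 / 4.9) = 1727.969.
√((H+B)/B) = √((4.9+42.5)/42.5) = 1.0561.
Q* ≈ 1824.865.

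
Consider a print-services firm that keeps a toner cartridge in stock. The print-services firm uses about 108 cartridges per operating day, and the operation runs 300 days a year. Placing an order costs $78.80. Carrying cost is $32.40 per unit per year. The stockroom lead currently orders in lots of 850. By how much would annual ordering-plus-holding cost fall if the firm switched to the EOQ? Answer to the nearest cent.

Annual demand D = 108 × 300 = 32,400.
EOQ = √(2DS/H) = √(2 × 32,400 × 78.8 / 32.4) ≈ 396.99.
Cost at Q* = (D/Q*)S + (Q*/2)H = √(2DSH) ≈ $12,862.43.
Cost at Q = 850: (32,400/850)×78.8 + (850/2)×32.4 = $3,003.67 + $13,770.00 = $16,773.67.
Excess = $16,773.67 − $12,862.43 = $3,911.24.

Extra cost ≈ $3,911.24 per year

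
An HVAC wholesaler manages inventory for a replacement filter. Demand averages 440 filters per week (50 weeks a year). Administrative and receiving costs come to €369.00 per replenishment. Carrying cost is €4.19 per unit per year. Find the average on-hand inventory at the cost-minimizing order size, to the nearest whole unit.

Average inventory ≈ 984 filters

Annual demand D = 440 × 50 = 22,000.
Q* = √(2DS/H) = √(2 × 22,000 × 369 / 4.19) ≈ 1968.49.
Average inventory = Q*/2 ≈ 1968.49 / 2 = 984.243.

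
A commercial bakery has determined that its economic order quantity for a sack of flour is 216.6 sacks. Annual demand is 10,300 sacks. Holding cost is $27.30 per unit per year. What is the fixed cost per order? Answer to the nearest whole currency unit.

Invert the EOQ relation Q*² = 2DS/H.
From Q* = √(2DS/H): S = Q*²H / (2D) = 216.6² × 27.3 / (2 × 10,300) = 62.1745.

S ≈ $62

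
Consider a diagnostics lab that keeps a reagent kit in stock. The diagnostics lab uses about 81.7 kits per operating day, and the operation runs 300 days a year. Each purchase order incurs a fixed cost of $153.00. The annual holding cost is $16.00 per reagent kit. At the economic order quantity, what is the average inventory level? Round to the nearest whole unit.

Annual demand D = 81.7 × 300 = 24,510.
The optimal lot size = √(2DS/H) = √(2 × 24,510 × 153 / 16) ≈ 684.66.
Average inventory = Q*/2 ≈ 684.66 / 2 = 342.328.

Average inventory ≈ 342 kits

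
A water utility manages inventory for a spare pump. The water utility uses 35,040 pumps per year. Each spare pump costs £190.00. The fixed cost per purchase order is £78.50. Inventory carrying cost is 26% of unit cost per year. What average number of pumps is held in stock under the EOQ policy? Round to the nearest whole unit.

Holding cost H = 0.26 × £190.00 = £49.4000 per unit per year.
Q* = √(2DS/H) = √(2 × 35,040 × 78.5 / 49.4) ≈ 333.71.
Average inventory = Q*/2 ≈ 333.71 / 2 = 166.855.

Average inventory ≈ 167 pumps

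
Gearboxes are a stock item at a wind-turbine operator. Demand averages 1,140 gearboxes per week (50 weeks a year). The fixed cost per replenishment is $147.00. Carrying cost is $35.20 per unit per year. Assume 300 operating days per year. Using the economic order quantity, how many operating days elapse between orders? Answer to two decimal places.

T ≈ 3.63 days

Annual demand D = 1,140 × 50 = 57,000.
Q* = √(2DS/H) = √(2 × 57,000 × 147 / 35.2) ≈ 689.99.
Cycle time = Q*/D × 300 = 689.99 / 57,000 × 300 ≈ 3.632 days.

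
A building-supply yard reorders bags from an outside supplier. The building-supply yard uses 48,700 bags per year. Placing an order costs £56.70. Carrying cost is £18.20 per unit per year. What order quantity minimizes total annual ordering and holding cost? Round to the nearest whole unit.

EOQ = √(2DS / H) = √(2 × 48,700 × 56.7 / 18.2).
= √(5,522,580 / 18.2) = √303,438.4615 ≈ 550.852.

Q* ≈ 551 bags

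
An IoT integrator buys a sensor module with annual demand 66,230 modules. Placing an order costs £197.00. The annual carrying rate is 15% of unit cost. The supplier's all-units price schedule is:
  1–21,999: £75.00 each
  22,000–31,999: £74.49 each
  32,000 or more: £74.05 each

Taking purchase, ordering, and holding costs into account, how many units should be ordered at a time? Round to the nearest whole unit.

Holding cost per unit per year at price C is H = 0.15·C.
Candidates are each tier's EOQ (if it falls in that tier) and each price-break quantity.
EOQ at £75.00 = 1523.0 (feasible in tier 1): TC = 66,230×£75.00 + (66,230/1523.0)×197 + (1523.0/2)×0.15×£75.00 = £4,984,383.72.
EOQ at £74.49 = 1528.2 < 22000, so use break Q=22000: TC = 66,230×£74.49 + (66,230/22000.0)×197 + (22000.0/2)×0.15×£74.49 = £5,056,974.26.
EOQ at £74.05 = 1532.7 < 32000, so use break Q=32000: TC = 66,230×£74.05 + (66,230/32000.0)×197 + (32000.0/2)×0.15×£74.05 = £5,082,459.23.
Lowest total cost is £4,984,383.72 at Q = 1523.0.

Q* ≈ 1,523 modules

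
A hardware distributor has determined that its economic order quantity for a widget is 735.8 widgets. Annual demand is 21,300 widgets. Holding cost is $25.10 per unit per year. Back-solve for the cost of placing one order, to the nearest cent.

S ≈ $318.99

Invert the EOQ relation Q*² = 2DS/H.
From Q* = √(2DS/H): S = Q*²H / (2D) = 735.8² × 25.1 / (2 × 21,300) = 318.9949.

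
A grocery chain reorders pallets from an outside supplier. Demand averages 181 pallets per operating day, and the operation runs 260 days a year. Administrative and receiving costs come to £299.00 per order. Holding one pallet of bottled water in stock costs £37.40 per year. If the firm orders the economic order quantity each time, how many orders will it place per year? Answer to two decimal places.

Annual demand D = 181 × 260 = 47,060.
The optimal lot size = √(2DS/H) = √(2 × 47,060 × 299 / 37.4) ≈ 867.44.
Orders per year = D / Q* = 47,060 / 867.44 ≈ 54.251.

N ≈ 54.25 orders per year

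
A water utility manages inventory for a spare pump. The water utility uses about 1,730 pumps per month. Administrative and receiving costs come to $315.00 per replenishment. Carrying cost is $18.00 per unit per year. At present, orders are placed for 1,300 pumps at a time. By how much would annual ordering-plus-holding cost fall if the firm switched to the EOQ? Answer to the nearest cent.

Extra cost ≈ $1,386.96 per year

Annual demand D = 1,730 × 12 = 20,760.
EOQ = √(2DS/H) = √(2 × 20,760 × 315 / 18) ≈ 852.41.
Cost at Q* = (D/Q*)S + (Q*/2)H = √(2DSH) ≈ $15,343.35.
Cost at Q = 1,300: (20,760/1,300)×315 + (1,300/2)×18 = $5,030.31 + $11,700.00 = $16,730.31.
Excess = $16,730.31 − $15,343.35 = $1,386.96.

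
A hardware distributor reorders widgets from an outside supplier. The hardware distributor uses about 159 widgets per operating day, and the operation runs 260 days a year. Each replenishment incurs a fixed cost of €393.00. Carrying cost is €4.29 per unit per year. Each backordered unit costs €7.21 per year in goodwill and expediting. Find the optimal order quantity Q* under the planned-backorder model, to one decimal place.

Annual demand D = 159 × 260 = 41,340.
With planned backorders, Q* = √(2DS/H) · √((H+B)/B).
√(2DS/H) = √(2 × 41,340 × 393 / 4.29) = 2752.123.
√((H+B)/B) = √((4.29+7.21)/7.21) = 1.2629.
Q* ≈ 3475.755.

Q* ≈ 3,475.8 widgets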